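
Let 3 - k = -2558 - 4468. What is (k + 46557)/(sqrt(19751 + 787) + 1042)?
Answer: 27918306/532613 - 80379*sqrt(2282)/532613 ≈ 45.208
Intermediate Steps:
k = 7029 (k = 3 - (-2558 - 4468) = 3 - 1*(-7026) = 3 + 7026 = 7029)
(k + 46557)/(sqrt(19751 + 787) + 1042) = (7029 + 46557)/(sqrt(19751 + 787) + 1042) = 53586/(sqrt(20538) + 1042) = 53586/(3*sqrt(2282) + 1042) = 53586/(1042 + 3*sqrt(2282))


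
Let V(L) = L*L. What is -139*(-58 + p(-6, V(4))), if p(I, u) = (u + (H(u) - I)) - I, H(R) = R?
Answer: 1946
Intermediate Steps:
V(L) = L²
p(I, u) = -2*I + 2*u (p(I, u) = (u + (u - I)) - I = (-I + 2*u) - I = -2*I + 2*u)
-139*(-58 + p(-6, V(4))) = -139*(-58 + (-2*(-6) + 2*4²)) = -139*(-58 + (12 + 2*16)) = -139*(-58 + (12 + 32)) = -139*(-58 + 44) = -139*(-14) = 1946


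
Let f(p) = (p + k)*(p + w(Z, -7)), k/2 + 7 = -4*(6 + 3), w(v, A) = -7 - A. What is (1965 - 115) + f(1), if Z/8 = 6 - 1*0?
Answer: 1765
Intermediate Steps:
Z = 48 (Z = 8*(6 - 1*0) = 8*(6 + 0) = 8*6 = 48)
k = -86 (k = -14 + 2*(-4*(6 + 3)) = -14 + 2*(-4*9) = -14 + 2*(-36) = -14 - 72 = -86)
f(p) = p*(-86 + p) (f(p) = (p - 86)*(p + (-7 - 1*(-7))) = (-86 + p)*(p + (-7 + 7)) = (-86 + p)*(p + 0) = (-86 + p)*p = p*(-86 + p))
(1965 - 115) + f(1) = (1965 - 115) + 1*(-86 + 1) = 1850 + 1*(-85) = 1850 - 85 = 1765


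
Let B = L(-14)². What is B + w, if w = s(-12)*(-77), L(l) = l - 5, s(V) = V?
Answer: 1285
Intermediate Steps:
L(l) = -5 + l
w = 924 (w = -12*(-77) = 924)
B = 361 (B = (-5 - 14)² = (-19)² = 361)
B + w = 361 + 924 = 1285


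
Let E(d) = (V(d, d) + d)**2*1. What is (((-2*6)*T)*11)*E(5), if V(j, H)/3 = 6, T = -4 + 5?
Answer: -69828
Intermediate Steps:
T = 1
V(j, H) = 18 (V(j, H) = 3*6 = 18)
E(d) = (18 + d)**2 (E(d) = (18 + d)**2*1 = (18 + d)**2)
(((-2*6)*T)*11)*E(5) = ((-2*6*1)*11)*(18 + 5)**2 = (-12*1*11)*23**2 = -12*11*529 = -132*529 = -69828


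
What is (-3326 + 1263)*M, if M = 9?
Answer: -18567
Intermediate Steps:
(-3326 + 1263)*M = (-3326 + 1263)*9 = -2063*9 = -18567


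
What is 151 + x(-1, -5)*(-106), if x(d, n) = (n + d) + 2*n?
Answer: 1847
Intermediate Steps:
x(d, n) = d + 3*n (x(d, n) = (d + n) + 2*n = d + 3*n)
151 + x(-1, -5)*(-106) = 151 + (-1 + 3*(-5))*(-106) = 151 + (-1 - 15)*(-106) = 151 - 16*(-106) = 151 + 1696 = 1847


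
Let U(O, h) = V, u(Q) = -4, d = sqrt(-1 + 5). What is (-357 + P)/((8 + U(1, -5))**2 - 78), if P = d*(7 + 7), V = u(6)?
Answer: 329/62 ≈ 5.3064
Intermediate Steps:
d = 2 (d = sqrt(4) = 2)
V = -4
U(O, h) = -4
P = 28 (P = 2*(7 + 7) = 2*14 = 28)
(-357 + P)/((8 + U(1, -5))**2 - 78) = (-357 + 28)/((8 - 4)**2 - 78) = -329/(4**2 - 78) = -329/(16 - 78) = -329/(-62) = -329*(-1/62) = 329/62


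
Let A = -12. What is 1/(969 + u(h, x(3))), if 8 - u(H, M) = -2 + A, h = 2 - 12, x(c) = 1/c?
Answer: 1/991 ≈ 0.0010091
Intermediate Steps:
h = -10
u(H, M) = 22 (u(H, M) = 8 - (-2 - 12) = 8 - 1*(-14) = 8 + 14 = 22)
1/(969 + u(h, x(3))) = 1/(969 + 22) = 1/991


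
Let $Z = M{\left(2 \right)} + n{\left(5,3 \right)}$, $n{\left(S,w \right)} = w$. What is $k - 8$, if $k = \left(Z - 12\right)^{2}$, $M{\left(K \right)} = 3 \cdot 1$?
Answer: $28$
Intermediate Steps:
$M{\left(K \right)} = 3$
$Z = 6$ ($Z = 3 + 3 = 6$)
$k = 36$ ($k = \left(6 - 12\right)^{2} = \left(-6\right)^{2} = 36$)
$k - 8 = 36 - 8 = 28$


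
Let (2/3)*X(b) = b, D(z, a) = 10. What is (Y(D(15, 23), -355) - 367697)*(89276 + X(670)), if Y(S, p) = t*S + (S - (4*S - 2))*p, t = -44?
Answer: -32338383357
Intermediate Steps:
Y(S, p) = -44*S + p*(2 - 3*S) (Y(S, p) = -44*S + (S - (4*S - 2))*p = -44*S + (S - (-2 + 4*S))*p = -44*S + (S + (2 - 4*S))*p = -44*S + (2 - 3*S)*p = -44*S + p*(2 - 3*S))
X(b) = 3*b/2
(Y(D(15, 23), -355) - 367697)*(89276 + X(670)) = ((-44*10 + 2*(-355) - 3*10*(-355)) - 367697)*(89276 + (3/2)*670) = ((-440 - 710 + 10650) - 367697)*(89276 + 1005) = (9500 - 367697)*90281 = -358197*90281 = -32338383357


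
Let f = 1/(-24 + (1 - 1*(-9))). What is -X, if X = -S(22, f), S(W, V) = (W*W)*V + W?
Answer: -88/7 ≈ -12.571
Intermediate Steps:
f = -1/14 (f = 1/(-24 + (1 + 9)) = 1/(-24 + 10) = 1/(-14) = -1/14 ≈ -0.071429)
S(W, V) = W + V*W**2 (S(W, V) = W**2*V + W = V*W**2 + W = W + V*W**2)
X = 88/7 (X = -22*(1 - 1/14*22) = -22*(1 - 11/7) = -22*(-4)/7 = -1*(-88/7) = 88/7 ≈ 12.571)
-X = -1*88/7 = -88/7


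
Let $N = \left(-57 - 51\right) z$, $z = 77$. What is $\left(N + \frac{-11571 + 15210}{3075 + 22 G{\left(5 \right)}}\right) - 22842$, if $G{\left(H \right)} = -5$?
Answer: $- \frac{92379831}{2965} \approx -31157.0$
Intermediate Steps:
$N = -8316$ ($N = \left(-57 - 51\right) 77 = \left(-108\right) 77 = -8316$)
$\left(N + \frac{-11571 + 15210}{3075 + 22 G{\left(5 \right)}}\right) - 22842 = \left(-8316 + \frac{-11571 + 15210}{3075 + 22 \left(-5\right)}\right) - 22842 = \left(-8316 + \frac{3639}{3075 - 110}\right) - 22842 = \left(-8316 + \frac{3639}{2965}\right) - 22842 = - \frac{24653301}{2965} - 22842 = - \frac{92379831}{2965}$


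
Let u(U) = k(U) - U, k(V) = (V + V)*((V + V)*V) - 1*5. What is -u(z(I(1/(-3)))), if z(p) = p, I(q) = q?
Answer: 130/27 ≈ 4.8148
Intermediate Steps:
k(V) = -5 + 4*V**3 (k(V) = (2*V)*((2*V)*V) - 5 = (2*V)*(2*V**2) - 5 = 4*V**3 - 5 = -5 + 4*V**3)
u(U) = -5 - U + 4*U**3 (u(U) = (-5 + 4*U**3) - U = -5 - U + 4*U**3)
-u(z(I(1/(-3)))) = -(-5 - 1/(-3) + 4*(1/(-3))**3) = -(-5 - 1*(-1/3) + 4*(-1/3)**3) = -(-5 + 1/3 + 4*(-1/27)) = -(-5 + 1/3 - 4/27) = -1*(-130/27) = 130/27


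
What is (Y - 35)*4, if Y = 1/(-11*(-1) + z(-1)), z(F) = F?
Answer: -698/5 ≈ -139.60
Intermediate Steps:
Y = 1/10 (Y = 1/(-11*(-1) - 1) = 1/(11 - 1) = 1/10 ≈ 0.10000)
(Y - 35)*4 = (1/10 - 35)*4 = -349/10*4 = -698/5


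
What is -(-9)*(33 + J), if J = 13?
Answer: 414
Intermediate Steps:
-(-9)*(33 + J) = -(-9)*(33 + 13) = -(-9)*46 = -1*(-414) = 414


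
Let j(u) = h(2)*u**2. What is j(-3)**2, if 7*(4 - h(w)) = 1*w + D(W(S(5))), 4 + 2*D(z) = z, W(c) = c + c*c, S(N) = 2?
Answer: 50625/49 ≈ 1033.2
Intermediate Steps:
W(c) = c + c**2
D(z) = -2 + z/2
h(w) = 27/7 - w/7 (h(w) = 4 - (1*w + (-2 + (2*(1 + 2))/2))/7 = 4 - (w + (-2 + (2*3)/2))/7 = 4 - (w + (-2 + (1/2)*6))/7 = 4 - (w + (-2 + 3))/7 = 4 - (w + 1)/7 = 4 - (1 + w)/7 = 4 + (-1/7 - w/7) = 27/7 - w/7)
j(u) = 25*u**2/7 (j(u) = (27/7 - 1/7*2)*u**2 = (27/7 - 2/7)*u**2 = 25*u**2/7)
j(-3)**2 = ((25/7)*(-3)**2)**2 = ((25/7)*9)**2 = (225/7)**2 = 50625/49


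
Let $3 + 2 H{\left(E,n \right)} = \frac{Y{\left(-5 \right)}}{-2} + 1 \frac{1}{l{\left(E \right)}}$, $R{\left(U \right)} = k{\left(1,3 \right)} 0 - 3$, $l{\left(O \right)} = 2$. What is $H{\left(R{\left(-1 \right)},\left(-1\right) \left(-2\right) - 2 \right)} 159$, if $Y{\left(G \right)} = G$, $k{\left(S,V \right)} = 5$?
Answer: $0$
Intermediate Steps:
$R{\left(U \right)} = -3$ ($R{\left(U \right)} = 5 \cdot 0 - 3 = 0 - 3 = -3$)
$H{\left(E,n \right)} = 0$ ($H{\left(E,n \right)} = - \frac{3}{2} + \frac{- \frac{5}{-2} + 1 \cdot \frac{1}{2}}{2} = - \frac{3}{2} + \frac{\left(-5\right) \left(- \frac{1}{2}\right) + 1 \cdot \frac{1}{2}}{2} = - \frac{3}{2} + \frac{\frac{5}{2} + \frac{1}{2}}{2} = - \frac{3}{2} + \frac{1}{2} \cdot 3 = - \frac{3}{2} + \frac{3}{2} = 0$)
$H{\left(R{\left(-1 \right)},\left(-1\right) \left(-2\right) - 2 \right)} 159 = 0 \cdot 159 = 0$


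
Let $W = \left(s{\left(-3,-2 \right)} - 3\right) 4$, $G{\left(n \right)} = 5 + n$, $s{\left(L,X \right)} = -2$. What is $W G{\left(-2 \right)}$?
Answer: $-60$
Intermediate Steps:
$W = -20$ ($W = \left(-2 - 3\right) 4 = \left(-5\right) 4 = -20$)
$W G{\left(-2 \right)} = - 20 \left(5 - 2\right) = \left(-20\right) 3 = -60$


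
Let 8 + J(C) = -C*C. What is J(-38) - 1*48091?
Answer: -49543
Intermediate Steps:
J(C) = -8 - C² (J(C) = -8 - C*C = -8 - C²)
J(-38) - 1*48091 = (-8 - 1*(-38)²) - 1*48091 = (-8 - 1*1444) - 48091 = (-8 - 1444) - 48091 = -1452 - 48091 = -49543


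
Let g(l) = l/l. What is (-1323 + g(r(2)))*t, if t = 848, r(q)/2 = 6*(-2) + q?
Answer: -1121056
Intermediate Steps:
r(q) = -24 + 2*q (r(q) = 2*(6*(-2) + q) = 2*(-12 + q) = -24 + 2*q)
g(l) = 1
(-1323 + g(r(2)))*t = (-1323 + 1)*848 = -1322*848 = -1121056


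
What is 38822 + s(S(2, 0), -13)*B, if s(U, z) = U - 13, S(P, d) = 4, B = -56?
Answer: 39326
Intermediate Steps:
s(U, z) = -13 + U
38822 + s(S(2, 0), -13)*B = 38822 + (-13 + 4)*(-56) = 38822 - 9*(-56) = 38822 + 504 = 39326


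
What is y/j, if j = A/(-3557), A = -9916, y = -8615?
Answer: -30643555/9916 ≈ -3090.3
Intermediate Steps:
j = 9916/3557 (j = -9916/(-3557) = -9916*(-1/3557) = 9916/3557 ≈ 2.7877)
y/j = -8615/9916/3557 = -8615*3557/9916 = -30643555/9916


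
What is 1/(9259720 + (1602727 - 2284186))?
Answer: 1/8578261 ≈ 1.1657e-7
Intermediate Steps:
1/(9259720 + (1602727 - 2284186)) = 1/(9259720 - 681459) = 1/8578261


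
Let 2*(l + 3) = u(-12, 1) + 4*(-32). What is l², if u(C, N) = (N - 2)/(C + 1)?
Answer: 2169729/484 ≈ 4482.9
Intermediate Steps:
u(C, N) = (-2 + N)/(1 + C)
l = -1473/22 (l = -3 + ((-2 + 1)/(1 - 12) + 4*(-32))/2 = -3 + (-1/(-11) - 128)/2 = -3 + (-1/11*(-1) - 128)/2 = -3 + (1/11 - 128)/2 = -3 + (½)*(-1407/11) = -3 - 1407/22 = -1473/22 ≈ -66.955)
l² = (-1473/22)² = 2169729/484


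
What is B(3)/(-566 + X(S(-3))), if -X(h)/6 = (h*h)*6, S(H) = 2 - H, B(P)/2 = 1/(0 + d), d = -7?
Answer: 1/5131 ≈ 0.00019489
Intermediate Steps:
B(P) = -2/7 (B(P) = 2/(0 - 7) = 2/(-7) = 2*(-⅐) = -2/7)
X(h) = -36*h² (X(h) = -6*h*h*6 = -6*h²*6 = -36*h²)
B(3)/(-566 + X(S(-3))) = -2/7/(-566 - 36*(2 - 1*(-3))²) = -2/7/(-566 - 36*(2 + 3)²) = -2/7/(-566 - 36*5²) = -2/7/(-566 - 36*25) = -2/7/(-566 - 900) = -2/7/(-1466) = -1/1466*(-2/7) = 1/5131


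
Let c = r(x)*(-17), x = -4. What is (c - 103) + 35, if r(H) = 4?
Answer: -136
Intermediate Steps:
c = -68 (c = 4*(-17) = -68)
(c - 103) + 35 = (-68 - 103) + 35 = -171 + 35 = -136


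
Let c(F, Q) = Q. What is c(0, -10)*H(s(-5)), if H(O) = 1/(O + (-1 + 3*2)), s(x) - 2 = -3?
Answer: -5/2 ≈ -2.5000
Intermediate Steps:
s(x) = -1 (s(x) = 2 - 3 = -1)
H(O) = 1/(5 + O) (H(O) = 1/(O + (-1 + 6)) = 1/(O + 5) = 1/(5 + O))
c(0, -10)*H(s(-5)) = -10/(5 - 1) = -10/4 = -10*1/4 = -5/2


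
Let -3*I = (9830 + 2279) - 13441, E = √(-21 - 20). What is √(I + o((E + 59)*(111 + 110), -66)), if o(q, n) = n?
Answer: 3*√42 ≈ 19.442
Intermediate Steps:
E = I*√41 (E = √(-41) = I*√41 ≈ 6.4031*I)
I = 444 (I = -((9830 + 2279) - 13441)/3 = -(12109 - 13441)/3 = -⅓*(-1332) = 444)
√(I + o((E + 59)*(111 + 110), -66)) = √(444 - 66) = √378 = 3*√42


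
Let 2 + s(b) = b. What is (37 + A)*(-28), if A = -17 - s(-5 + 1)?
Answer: -728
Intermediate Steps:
s(b) = -2 + b
A = -11 (A = -17 - (-2 + (-5 + 1)) = -17 - (-2 - 4) = -17 - 1*(-6) = -17 + 6 = -11)
(37 + A)*(-28) = (37 - 11)*(-28) = 26*(-28) = -728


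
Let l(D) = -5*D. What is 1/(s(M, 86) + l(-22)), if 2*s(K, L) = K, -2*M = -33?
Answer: 4/473 ≈ 0.0084567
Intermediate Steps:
M = 33/2 (M = -½*(-33) = 33/2 ≈ 16.500)
s(K, L) = K/2
1/(s(M, 86) + l(-22)) = 1/((½)*(33/2) - 5*(-22)) = 1/(33/4 + 110) = 1/(473/4) = 4/473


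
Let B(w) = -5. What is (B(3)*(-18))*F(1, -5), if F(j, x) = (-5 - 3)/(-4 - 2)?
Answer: 120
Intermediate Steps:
F(j, x) = 4/3 (F(j, x) = -8/(-6) = -8*(-1/6) = 4/3)
(B(3)*(-18))*F(1, -5) = -5*(-18)*(4/3) = 90*(4/3) = 120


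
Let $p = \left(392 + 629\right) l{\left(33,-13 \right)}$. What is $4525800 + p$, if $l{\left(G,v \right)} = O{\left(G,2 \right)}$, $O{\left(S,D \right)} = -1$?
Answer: $4524779$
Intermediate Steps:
$l{\left(G,v \right)} = -1$
$p = -1021$ ($p = \left(392 + 629\right) \left(-1\right) = 1021 \left(-1\right) = -1021$)
$4525800 + p = 4525800 - 1021 = 4524779$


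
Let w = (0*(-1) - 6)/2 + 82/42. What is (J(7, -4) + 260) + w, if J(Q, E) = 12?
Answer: 5690/21 ≈ 270.95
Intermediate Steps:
w = -22/21 (w = (0 - 6)*(½) + 82*(1/42) = -6*½ + 41/21 = -3 + 41/21 = -22/21 ≈ -1.0476)
(J(7, -4) + 260) + w = (12 + 260) - 22/21 = 272 - 22/21 = 5690/21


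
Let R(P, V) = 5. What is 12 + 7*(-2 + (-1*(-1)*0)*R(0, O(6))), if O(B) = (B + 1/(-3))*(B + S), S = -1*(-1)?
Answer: -2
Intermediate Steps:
S = 1
O(B) = (1 + B)*(-⅓ + B) (O(B) = (B + 1/(-3))*(B + 1) = (B - ⅓)*(1 + B) = (-⅓ + B)*(1 + B) = (1 + B)*(-⅓ + B))
12 + 7*(-2 + (-1*(-1)*0)*R(0, O(6))) = 12 + 7*(-2 + (-1*(-1)*0)*5) = 12 + 7*(-2 + (1*0)*5) = 12 + 7*(-2 + 0*5) = 12 + 7*(-2 + 0) = 12 + 7*(-2) = 12 - 14 = -2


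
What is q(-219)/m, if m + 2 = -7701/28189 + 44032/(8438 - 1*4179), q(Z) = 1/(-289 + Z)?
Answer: -120056951/491899238196 ≈ -0.00024407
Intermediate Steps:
m = 968305587/120056951 (m = -2 + (-7701/28189 + 44032/(8438 - 1*4179)) = -2 + (-7701*1/28189 + 44032/(8438 - 4179)) = -2 + (-7701/28189 + 44032/4259) = -2 + 1208419489/120056951 = 968305587/120056951 ≈ 8.0654)
q(-219)/m = 1/((-289 - 219)*(968305587/120056951)) = (120056951/968305587)/(-508) = -1/508*120056951/968305587 = -120056951/491899238196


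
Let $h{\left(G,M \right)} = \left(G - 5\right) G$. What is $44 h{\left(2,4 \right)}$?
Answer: $-264$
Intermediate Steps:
$h{\left(G,M \right)} = G \left(-5 + G\right)$ ($h{\left(G,M \right)} = \left(-5 + G\right) G = G \left(-5 + G\right)$)
$44 h{\left(2,4 \right)} = 44 \cdot 2 \left(-5 + 2\right) = 44 \cdot 2 \left(-3\right) = 44 \left(-6\right) = -264$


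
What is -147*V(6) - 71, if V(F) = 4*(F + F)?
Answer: -7127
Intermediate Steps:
V(F) = 8*F (V(F) = 4*(2*F) = 8*F)
-147*V(6) - 71 = -1176*6 - 71 = -147*48 - 71 = -7056 - 71 = -7127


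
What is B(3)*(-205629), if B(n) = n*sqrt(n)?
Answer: -616887*sqrt(3) ≈ -1.0685e+6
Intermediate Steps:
B(n) = n**(3/2)
B(3)*(-205629) = 3**(3/2)*(-205629) = (3*sqrt(3))*(-205629) = -616887*sqrt(3)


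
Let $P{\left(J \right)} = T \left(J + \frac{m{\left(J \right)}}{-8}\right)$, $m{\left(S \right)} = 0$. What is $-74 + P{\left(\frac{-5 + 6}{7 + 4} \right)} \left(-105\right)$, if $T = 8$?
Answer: $- \frac{1654}{11} \approx -150.36$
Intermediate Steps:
$P{\left(J \right)} = 8 J$ ($P{\left(J \right)} = 8 \left(J + \frac{0}{-8}\right) = 8 \left(J + 0 \left(- \frac{1}{8}\right)\right) = 8 \left(J + 0\right) = 8 J$)
$-74 + P{\left(\frac{-5 + 6}{7 + 4} \right)} \left(-105\right) = -74 + 8 \frac{-5 + 6}{7 + 4} \left(-105\right) = -74 + 8 \cdot 1 \cdot \frac{1}{11} \left(-105\right) = -74 + 8 \cdot \frac{1}{11} \left(-105\right) = -74 + \frac{8}{11} \left(-105\right) = -74 - \frac{840}{11} = - \frac{1654}{11}$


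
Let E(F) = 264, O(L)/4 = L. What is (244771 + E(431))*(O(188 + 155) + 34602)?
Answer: 8814889090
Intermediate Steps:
O(L) = 4*L
(244771 + E(431))*(O(188 + 155) + 34602) = (244771 + 264)*(4*(188 + 155) + 34602) = 245035*(4*343 + 34602) = 245035*(1372 + 34602) = 245035*35974 = 8814889090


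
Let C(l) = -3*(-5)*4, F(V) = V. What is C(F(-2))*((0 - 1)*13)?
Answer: -780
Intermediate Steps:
C(l) = 60 (C(l) = 15*4 = 60)
C(F(-2))*((0 - 1)*13) = 60*((0 - 1)*13) = 60*(-1*13) = 60*(-13) = -780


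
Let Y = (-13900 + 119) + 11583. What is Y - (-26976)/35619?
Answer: -26087862/11873 ≈ -2197.2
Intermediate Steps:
Y = -2198 (Y = -13781 + 11583 = -2198)
Y - (-26976)/35619 = -2198 - (-26976)/35619 = -2198 - 1*(-8992/11873) = -2198 + 8992/11873 = -26087862/11873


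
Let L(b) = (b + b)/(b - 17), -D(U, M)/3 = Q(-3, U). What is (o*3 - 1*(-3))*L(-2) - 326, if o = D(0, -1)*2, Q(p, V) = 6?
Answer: -6614/19 ≈ -348.11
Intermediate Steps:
D(U, M) = -18 (D(U, M) = -3*6 = -18)
L(b) = 2*b/(-17 + b) (L(b) = (2*b)/(-17 + b) = 2*b/(-17 + b))
o = -36 (o = -18*2 = -36)
(o*3 - 1*(-3))*L(-2) - 326 = (-36*3 - 1*(-3))*(2*(-2)/(-17 - 2)) - 326 = (-108 + 3)*(2*(-2)/(-19)) - 326 = -210*(-2)*(-1)/19 - 326 = -105*4/19 - 326 = -420/19 - 326 = -6614/19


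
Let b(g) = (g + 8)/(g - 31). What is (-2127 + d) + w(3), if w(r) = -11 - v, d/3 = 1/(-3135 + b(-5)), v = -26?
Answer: -79455588/37621 ≈ -2112.0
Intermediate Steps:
b(g) = (8 + g)/(-31 + g)
d = -36/37621 (d = 3/(-3135 + (8 - 5)/(-31 - 5)) = 3/(-3135 + 3/(-36)) = 3/(-3135 - 1/36*3) = 3/(-3135 - 1/12) = 3/(-37621/12) = 3*(-12/37621) = -36/37621 ≈ -0.00095691)
w(r) = 15 (w(r) = -11 - 1*(-26) = -11 + 26 = 15)
(-2127 + d) + w(3) = (-2127 - 36/37621) + 15 = -80019903/37621 + 15 = -79455588/37621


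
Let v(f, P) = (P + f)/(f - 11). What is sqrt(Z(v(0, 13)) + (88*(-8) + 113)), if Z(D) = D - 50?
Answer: 2*I*sqrt(19426)/11 ≈ 25.341*I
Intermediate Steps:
v(f, P) = (P + f)/(-11 + f)
Z(D) = -50 + D
sqrt(Z(v(0, 13)) + (88*(-8) + 113)) = sqrt((-50 + (13 + 0)/(-11 + 0)) + (88*(-8) + 113)) = sqrt((-50 + 13/(-11)) + (-704 + 113)) = sqrt((-50 - 1/11*13) - 591) = sqrt((-50 - 13/11) - 591) = sqrt(-563/11 - 591) = sqrt(-7064/11) = 2*I*sqrt(19426)/11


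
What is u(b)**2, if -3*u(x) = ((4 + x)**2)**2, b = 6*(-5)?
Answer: 208827064576/9 ≈ 2.3203e+10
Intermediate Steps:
b = -30
u(x) = -(4 + x)**4/3
u(b)**2 = (-(4 - 30)**4/3)**2 = (-1/3*(-26)**4)**2 = (-1/3*456976)**2 = (-456976/3)**2 = 208827064576/9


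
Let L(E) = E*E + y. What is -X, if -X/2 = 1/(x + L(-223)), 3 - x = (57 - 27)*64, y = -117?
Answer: 2/47695 ≈ 4.1933e-5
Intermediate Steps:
x = -1917 (x = 3 - (57 - 27)*64 = 3 - 30*64 = 3 - 1*1920 = 3 - 1920 = -1917)
L(E) = -117 + E² (L(E) = E*E - 117 = E² - 117 = -117 + E²)
X = -2/47695 (X = -2/(-1917 + (-117 + (-223)²)) = -2/(-1917 + (-117 + 49729)) = -2/(-1917 + 49612) = -2/47695 ≈ -4.1933e-5)
-X = -1*(-2/47695) = 2/47695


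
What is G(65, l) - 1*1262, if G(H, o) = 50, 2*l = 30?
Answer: -1212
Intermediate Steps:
l = 15 (l = (½)*30 = 15)
G(65, l) - 1*1262 = 50 - 1*1262 = 50 - 1262 = -1212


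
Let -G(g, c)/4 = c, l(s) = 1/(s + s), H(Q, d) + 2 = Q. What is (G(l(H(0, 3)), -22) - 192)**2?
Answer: 10816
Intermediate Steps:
H(Q, d) = -2 + Q
l(s) = 1/(2*s)
G(g, c) = -4*c
(G(l(H(0, 3)), -22) - 192)**2 = (-4*(-22) - 192)**2 = (88 - 192)**2 = (-104)**2 = 10816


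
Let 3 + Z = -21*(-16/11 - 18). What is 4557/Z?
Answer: 16709/1487 ≈ 11.237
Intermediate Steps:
Z = 4461/11 (Z = -3 - 21*(-16/11 - 18) = -3 - 21*(-214/11) = -3 + 4494/11 = 4461/11 ≈ 405.55)
4557/Z = 4557/(4461/11) = 4557*(11/4461) = 16709/1487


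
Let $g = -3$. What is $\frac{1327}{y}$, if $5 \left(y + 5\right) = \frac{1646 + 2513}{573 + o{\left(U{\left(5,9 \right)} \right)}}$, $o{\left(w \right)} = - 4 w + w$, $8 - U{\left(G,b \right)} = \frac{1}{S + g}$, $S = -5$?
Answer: $- \frac{29121015}{76453} \approx -380.9$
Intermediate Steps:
$U{\left(G,b \right)} = \frac{65}{8}$ ($U{\left(G,b \right)} = 8 - \frac{1}{-5 - 3} = 8 - \frac{1}{-8} = 8 - - \frac{1}{8} = 8 + \frac{1}{8} = \frac{65}{8}$)
$o{\left(w \right)} = - 3 w$
$y = - \frac{76453}{21945}$ ($y = -5 + \frac{\left(1646 + 2513\right) \frac{1}{573 - \frac{195}{8}}}{5} = -5 + \frac{4159 \frac{1}{573 - \frac{195}{8}}}{5} = -5 + \frac{4159 \frac{1}{\frac{4389}{8}}}{5} = -5 + \frac{4159 \cdot \frac{8}{4389}}{5} = -5 + \frac{1}{5} \cdot \frac{33272}{4389} = -5 + \frac{33272}{21945} = - \frac{76453}{21945} \approx -3.4838$)
$\frac{1327}{y} = \frac{1327}{- \frac{76453}{21945}} = 1327 \left(- \frac{21945}{76453}\right) = - \frac{29121015}{76453}$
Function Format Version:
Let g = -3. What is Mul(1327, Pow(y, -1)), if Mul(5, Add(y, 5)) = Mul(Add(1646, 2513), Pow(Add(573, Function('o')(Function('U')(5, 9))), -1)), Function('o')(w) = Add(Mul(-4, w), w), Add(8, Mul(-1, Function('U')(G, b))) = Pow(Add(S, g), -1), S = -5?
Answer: Rational(-29121015, 76453) ≈ -380.90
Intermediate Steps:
Function('U')(G, b) = Rational(65, 8) (Function('U')(G, b) = Add(8, Mul(-1, Pow(Add(-5, -3), -1))) = Add(8, Mul(-1, Pow(-8, -1))) = Add(8, Mul(-1, Rational(-1, 8))) = Add(8, Rational(1, 8)) = Rational(65, 8))
Function('o')(w) = Mul(-3, w)
y = Rational(-76453, 21945) (y = Add(-5, Mul(Rational(1, 5), Mul(Add(1646, 2513), Pow(Add(573, Mul(-3, Rational(65, 8))), -1)))) = Add(-5, Mul(Rational(1, 5), Mul(4159, Pow(Add(573, Rational(-195, 8)), -1)))) = Add(-5, Mul(Rational(1, 5), Mul(4159, Pow(Rational(4389, 8), -1)))) = Add(-5, Mul(Rational(1, 5), Mul(4159, Rational(8, 4389)))) = Add(-5, Mul(Rational(1, 5), Rational(33272, 4389))) = Add(-5, Rational(33272, 21945)) = Rational(-76453, 21945) ≈ -3.4838)
Mul(1327, Pow(y, -1)) = Mul(1327, Pow(Rational(-76453, 21945), -1)) = Mul(1327, Rational(-21945, 76453)) = Rational(-29121015, 76453)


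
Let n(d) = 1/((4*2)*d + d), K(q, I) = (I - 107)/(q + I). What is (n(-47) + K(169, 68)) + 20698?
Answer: 691659488/33417 ≈ 20698.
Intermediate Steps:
K(q, I) = (-107 + I)/(I + q)
n(d) = 1/(9*d) (n(d) = 1/(8*d + d) = 1/(9*d))
(n(-47) + K(169, 68)) + 20698 = ((⅑)/(-47) + (-107 + 68)/(68 + 169)) + 20698 = ((⅑)*(-1/47) - 39/237) + 20698 = (-1/423 + (1/237)*(-39)) + 20698 = (-1/423 - 13/79) + 20698 = -5578/33417 + 20698 = 691659488/33417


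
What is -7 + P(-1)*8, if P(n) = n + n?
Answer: -23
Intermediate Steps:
P(n) = 2*n
-7 + P(-1)*8 = -7 + (2*(-1))*8 = -7 - 2*8 = -7 - 16 = -23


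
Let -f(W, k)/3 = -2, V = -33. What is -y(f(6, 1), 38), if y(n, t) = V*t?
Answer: 1254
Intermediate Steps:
f(W, k) = 6 (f(W, k) = -3*(-2) = 6)
y(n, t) = -33*t
-y(f(6, 1), 38) = -(-33)*38 = -1*(-1254) = 1254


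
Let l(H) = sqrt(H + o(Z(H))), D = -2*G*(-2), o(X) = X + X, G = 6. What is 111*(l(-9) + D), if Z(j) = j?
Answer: 2664 + 333*I*sqrt(3) ≈ 2664.0 + 576.77*I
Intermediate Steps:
o(X) = 2*X
D = 24 (D = -2*6*(-2) = -12*(-2) = 24)
l(H) = sqrt(3)*sqrt(H) (l(H) = sqrt(H + 2*H) = sqrt(3*H) = sqrt(3)*sqrt(H))
111*(l(-9) + D) = 111*(sqrt(3)*sqrt(-9) + 24) = 111*(sqrt(3)*(3*I) + 24) = 111*(3*I*sqrt(3) + 24) = 111*(24 + 3*I*sqrt(3)) = 2664 + 333*I*sqrt(3)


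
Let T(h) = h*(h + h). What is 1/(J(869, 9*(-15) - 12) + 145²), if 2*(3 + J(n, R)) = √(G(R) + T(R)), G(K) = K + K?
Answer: 21022/441913753 - 7*√219/441913753 ≈ 4.7336e-5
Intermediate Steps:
G(K) = 2*K
T(h) = 2*h² (T(h) = h*(2*h) = 2*h²)
J(n, R) = -3 + √(2*R + 2*R²)/2
1/(J(869, 9*(-15) - 12) + 145²) = 1/((-3 + √2*√((9*(-15) - 12)*(1 + (9*(-15) - 12)))/2) + 145²) = 1/((-3 + √2*√((-135 - 12)*(1 + (-135 - 12)))/2) + 21025) = 1/((-3 + √2*√(-147*(1 - 147))/2) + 21025) = 1/((-3 + √2*√(-147*(-146))/2) + 21025) = 1/((-3 + √2*√21462/2) + 21025) = 1/((-3 + √2*(7*√438)/2) + 21025) = 1/((-3 + 7*√219) + 21025) = 1/(21022 + 7*√219)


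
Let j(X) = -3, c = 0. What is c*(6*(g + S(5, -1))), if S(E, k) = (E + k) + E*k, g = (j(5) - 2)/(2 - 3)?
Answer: 0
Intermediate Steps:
g = 5 (g = (-3 - 2)/(2 - 3) = -5/(-1) = -5*(-1) = 5)
S(E, k) = E + k + E*k
c*(6*(g + S(5, -1))) = 0*(6*(5 + (5 - 1 + 5*(-1)))) = 0*(6*(5 + (5 - 1 - 5))) = 0*(6*(5 - 1)) = 0*(6*4) = 0*24 = 0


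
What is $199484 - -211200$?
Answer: $410684$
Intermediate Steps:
$199484 - -211200 = 199484 + 211200 = 410684$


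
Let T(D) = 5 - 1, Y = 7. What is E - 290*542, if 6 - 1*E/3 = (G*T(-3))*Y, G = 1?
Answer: -157246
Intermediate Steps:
T(D) = 4
E = -66 (E = 18 - 3*1*4*7 = 18 - 12*7 = 18 - 3*28 = 18 - 84 = -66)
E - 290*542 = -66 - 290*542 = -66 - 157180 = -157246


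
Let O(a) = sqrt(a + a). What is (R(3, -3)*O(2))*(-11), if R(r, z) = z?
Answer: 66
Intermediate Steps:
O(a) = sqrt(2)*sqrt(a) (O(a) = sqrt(2*a) = sqrt(2)*sqrt(a))
(R(3, -3)*O(2))*(-11) = -3*sqrt(2)*sqrt(2)*(-11) = -3*2*(-11) = -6*(-11) = 66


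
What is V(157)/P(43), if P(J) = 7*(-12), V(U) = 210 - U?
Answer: -53/84 ≈ -0.63095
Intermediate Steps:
P(J) = -84
V(157)/P(43) = (210 - 1*157)/(-84) = (210 - 157)*(-1/84) = 53*(-1/84) = -53/84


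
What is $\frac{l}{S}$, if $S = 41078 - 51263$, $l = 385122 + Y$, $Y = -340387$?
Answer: $- \frac{8947}{2037} \approx -4.3922$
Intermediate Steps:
$l = 44735$ ($l = 385122 - 340387 = 44735$)
$S = -10185$ ($S = 41078 - 51263 = -10185$)
$\frac{l}{S} = \frac{44735}{-10185} = 44735 \left(- \frac{1}{10185}\right) = - \frac{8947}{2037}$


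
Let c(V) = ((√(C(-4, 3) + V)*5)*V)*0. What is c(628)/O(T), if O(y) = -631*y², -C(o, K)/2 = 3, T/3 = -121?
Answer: 0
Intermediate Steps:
T = -363 (T = 3*(-121) = -363)
C(o, K) = -6 (C(o, K) = -2*3 = -6)
c(V) = 0 (c(V) = ((√(-6 + V)*5)*V)*0 = ((5*√(-6 + V))*V)*0 = (5*V*√(-6 + V))*0 = 0)
c(628)/O(T) = 0/((-631*(-363)²)) = 0/((-631*131769)) = 0/(-83146239) = 0*(-1/83146239) = 0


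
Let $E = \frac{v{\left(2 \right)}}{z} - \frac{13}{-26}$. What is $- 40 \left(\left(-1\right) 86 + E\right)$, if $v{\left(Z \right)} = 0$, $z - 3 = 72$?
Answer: $3420$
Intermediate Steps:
$z = 75$ ($z = 3 + 72 = 75$)
$E = \frac{1}{2}$ ($E = \frac{0}{75} - \frac{13}{-26} = 0 \cdot \frac{1}{75} - - \frac{1}{2} = 0 + \frac{1}{2} = \frac{1}{2} \approx 0.5$)
$- 40 \left(\left(-1\right) 86 + E\right) = - 40 \left(\left(-1\right) 86 + \frac{1}{2}\right) = - 40 \left(-86 + \frac{1}{2}\right) = \left(-40\right) \left(- \frac{171}{2}\right) = 3420$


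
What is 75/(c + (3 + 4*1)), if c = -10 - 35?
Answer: -75/38 ≈ -1.9737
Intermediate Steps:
c = -45
75/(c + (3 + 4*1)) = 75/(-45 + (3 + 4*1)) = 75/(-45 + (3 + 4)) = 75/(-45 + 7) = 75/(-38) = -1/38*75 = -75/38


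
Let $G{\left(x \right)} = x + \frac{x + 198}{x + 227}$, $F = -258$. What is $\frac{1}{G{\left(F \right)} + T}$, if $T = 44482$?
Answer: $\frac{31}{1371004} \approx 2.2611 \cdot 10^{-5}$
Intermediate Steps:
$G{\left(x \right)} = x + \frac{198 + x}{227 + x}$
$\frac{1}{G{\left(F \right)} + T} = \frac{1}{\frac{198 + \left(-258\right)^{2} + 228 \left(-258\right)}{227 - 258} + 44482} = \frac{1}{\frac{198 + 66564 - 58824}{-31} + 44482} = \frac{1}{\left(- \frac{1}{31}\right) 7938 + 44482} = \frac{1}{- \frac{7938}{31} + 44482} = \frac{1}{\frac{1371004}{31}} = \frac{31}{1371004}$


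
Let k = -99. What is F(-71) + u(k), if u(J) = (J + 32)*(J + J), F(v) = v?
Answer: 13195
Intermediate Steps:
u(J) = 2*J*(32 + J) (u(J) = (32 + J)*(2*J) = 2*J*(32 + J))
F(-71) + u(k) = -71 + 2*(-99)*(32 - 99) = -71 + 2*(-99)*(-67) = -71 + 13266 = 13195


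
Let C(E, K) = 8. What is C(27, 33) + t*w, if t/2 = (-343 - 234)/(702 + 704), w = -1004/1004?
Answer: 6201/703 ≈ 8.8208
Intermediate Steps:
w = -1 (w = -1004*1/1004 = -1)
t = -577/703 (t = 2*((-343 - 234)/(702 + 704)) = 2*(-577/1406) = -577/703 ≈ -0.82077)
C(27, 33) + t*w = 8 - 577/703*(-1) = 8 + 577/703 = 6201/703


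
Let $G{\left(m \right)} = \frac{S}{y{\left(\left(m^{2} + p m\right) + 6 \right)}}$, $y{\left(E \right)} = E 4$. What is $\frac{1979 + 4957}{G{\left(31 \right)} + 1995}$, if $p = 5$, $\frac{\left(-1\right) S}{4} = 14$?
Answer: $\frac{972774}{279797} \approx 3.4767$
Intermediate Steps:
$S = -56$ ($S = \left(-4\right) 14 = -56$)
$y{\left(E \right)} = 4 E$
$G{\left(m \right)} = - \frac{56}{24 + 4 m^{2} + 20 m}$ ($G{\left(m \right)} = - \frac{56}{4 \left(\left(m^{2} + 5 m\right) + 6\right)} = - \frac{56}{4 \left(6 + m^{2} + 5 m\right)} = - \frac{56}{24 + 4 m^{2} + 20 m}$)
$\frac{1979 + 4957}{G{\left(31 \right)} + 1995} = \frac{1979 + 4957}{- \frac{14}{6 + 31^{2} + 5 \cdot 31} + 1995} = \frac{6936}{- \frac{14}{6 + 961 + 155} + 1995} = \frac{6936}{- \frac{14}{1122} + 1995} = \frac{6936}{\left(-14\right) \frac{1}{1122} + 1995} = \frac{6936}{- \frac{7}{561} + 1995} = \frac{6936}{\frac{1119188}{561}} = 6936 \cdot \frac{561}{1119188} = \frac{972774}{279797}$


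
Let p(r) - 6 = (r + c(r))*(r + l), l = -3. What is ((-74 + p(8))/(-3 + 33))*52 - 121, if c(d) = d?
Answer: -501/5 ≈ -100.20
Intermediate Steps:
p(r) = 6 + 2*r*(-3 + r) (p(r) = 6 + (r + r)*(r - 3) = 6 + (2*r)*(-3 + r) = 6 + 2*r*(-3 + r))
((-74 + p(8))/(-3 + 33))*52 - 121 = ((-74 + (6 - 6*8 + 2*8²))/(-3 + 33))*52 - 121 = ((-74 + (6 - 48 + 2*64))/30)*52 - 121 = ((-74 + (6 - 48 + 128))*(1/30))*52 - 121 = ((-74 + 86)*(1/30))*52 - 121 = (12*(1/30))*52 - 121 = (⅖)*52 - 121 = 104/5 - 121 = -501/5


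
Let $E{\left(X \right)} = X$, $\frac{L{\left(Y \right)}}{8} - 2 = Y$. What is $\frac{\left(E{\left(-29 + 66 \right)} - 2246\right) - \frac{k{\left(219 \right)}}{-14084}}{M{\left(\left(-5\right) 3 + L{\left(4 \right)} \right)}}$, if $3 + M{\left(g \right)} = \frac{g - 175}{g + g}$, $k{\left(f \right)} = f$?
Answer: $\frac{1026674121}{2394280} \approx 428.8$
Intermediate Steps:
$L{\left(Y \right)} = 16 + 8 Y$
$M{\left(g \right)} = -3 + \frac{-175 + g}{2 g}$ ($M{\left(g \right)} = -3 + \frac{g - 175}{g + g} = -3 + \frac{-175 + g}{2 g}$)
$\frac{\left(E{\left(-29 + 66 \right)} - 2246\right) - \frac{k{\left(219 \right)}}{-14084}}{M{\left(\left(-5\right) 3 + L{\left(4 \right)} \right)}} = \frac{\left(\left(-29 + 66\right) - 2246\right) - \frac{219}{-14084}}{\frac{5}{2} \frac{1}{\left(-5\right) 3 + \left(16 + 8 \cdot 4\right)} \left(-35 - \left(\left(-5\right) 3 + \left(16 + 8 \cdot 4\right)\right)\right)} = \frac{\left(37 - 2246\right) - 219 \left(- \frac{1}{14084}\right)}{\frac{5}{2} \frac{1}{-15 + \left(16 + 32\right)} \left(-35 - \left(-15 + \left(16 + 32\right)\right)\right)} = \frac{-2209 - - \frac{219}{14084}}{\frac{5}{2} \frac{1}{-15 + 48} \left(-35 - \left(-15 + 48\right)\right)} = \frac{-2209 + \frac{219}{14084}}{\frac{5}{2} \cdot \frac{1}{33} \left(-35 - 33\right)} = - \frac{31111337}{14084 \cdot \frac{5}{2} \cdot \frac{1}{33} \left(-35 - 33\right)} = - \frac{31111337}{14084 \cdot \frac{5}{2} \cdot \frac{1}{33} \left(-68\right)} = - \frac{31111337}{14084 \left(- \frac{170}{33}\right)} = \left(- \frac{31111337}{14084}\right) \left(- \frac{33}{170}\right) = \frac{1026674121}{2394280}$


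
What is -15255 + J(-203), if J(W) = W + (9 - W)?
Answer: -15246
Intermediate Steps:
J(W) = 9
-15255 + J(-203) = -15255 + 9 = -15246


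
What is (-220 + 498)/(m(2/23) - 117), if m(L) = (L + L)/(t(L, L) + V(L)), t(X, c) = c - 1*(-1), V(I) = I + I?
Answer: -8062/3389 ≈ -2.3789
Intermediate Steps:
V(I) = 2*I
t(X, c) = 1 + c (t(X, c) = c + 1 = 1 + c)
m(L) = 2*L/(1 + 3*L) (m(L) = (L + L)/((1 + L) + 2*L) = (2*L)/(1 + 3*L) = 2*L/(1 + 3*L))
(-220 + 498)/(m(2/23) - 117) = (-220 + 498)/(2*(2/23)/(1 + 3*(2/23)) - 117) = 278/(2*(2*(1/23))/(1 + 3*(2*(1/23))) - 117) = 278/(2*(2/23)/(1 + 3*(2/23)) - 117) = 278/(2*(2/23)/(1 + 6/23) - 117) = 278/(2*(2/23)/(29/23) - 117) = 278/(2*(2/23)*(23/29) - 117) = 278/(4/29 - 117) = 278/(-3389/29) = 278*(-29/3389) = -8062/3389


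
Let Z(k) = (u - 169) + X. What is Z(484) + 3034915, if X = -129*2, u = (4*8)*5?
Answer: 3034648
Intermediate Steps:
u = 160 (u = 32*5 = 160)
X = -258
Z(k) = -267 (Z(k) = (160 - 169) - 258 = -9 - 258 = -267)
Z(484) + 3034915 = -267 + 3034915 = 3034648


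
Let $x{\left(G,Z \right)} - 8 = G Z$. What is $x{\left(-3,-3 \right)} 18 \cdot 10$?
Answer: $3060$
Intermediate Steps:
$x{\left(G,Z \right)} = 8 + G Z$
$x{\left(-3,-3 \right)} 18 \cdot 10 = \left(8 - -9\right) 18 \cdot 10 = \left(8 + 9\right) 18 \cdot 10 = 17 \cdot 18 \cdot 10 = 306 \cdot 10 = 3060$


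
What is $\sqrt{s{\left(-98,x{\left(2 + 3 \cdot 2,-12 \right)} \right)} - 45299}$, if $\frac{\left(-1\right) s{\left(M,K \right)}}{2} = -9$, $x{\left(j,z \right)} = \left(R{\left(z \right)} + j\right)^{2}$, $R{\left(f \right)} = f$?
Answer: $i \sqrt{45281} \approx 212.79 i$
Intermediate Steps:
$x{\left(j,z \right)} = \left(j + z\right)^{2}$ ($x{\left(j,z \right)} = \left(z + j\right)^{2} = \left(j + z\right)^{2}$)
$s{\left(M,K \right)} = 18$ ($s{\left(M,K \right)} = \left(-2\right) \left(-9\right) = 18$)
$\sqrt{s{\left(-98,x{\left(2 + 3 \cdot 2,-12 \right)} \right)} - 45299} = \sqrt{18 - 45299} = \sqrt{-45281} = i \sqrt{45281}$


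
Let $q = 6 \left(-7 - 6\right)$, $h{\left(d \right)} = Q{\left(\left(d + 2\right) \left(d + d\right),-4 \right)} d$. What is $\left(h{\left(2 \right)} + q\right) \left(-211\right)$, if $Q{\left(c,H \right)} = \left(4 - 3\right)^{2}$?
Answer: $16036$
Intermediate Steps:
$Q{\left(c,H \right)} = 1$ ($Q{\left(c,H \right)} = 1^{2} = 1$)
$h{\left(d \right)} = d$ ($h{\left(d \right)} = 1 d = d$)
$q = -78$ ($q = 6 \left(-13\right) = -78$)
$\left(h{\left(2 \right)} + q\right) \left(-211\right) = \left(2 - 78\right) \left(-211\right) = \left(-76\right) \left(-211\right) = 16036$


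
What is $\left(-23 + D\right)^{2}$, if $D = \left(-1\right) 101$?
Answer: $15376$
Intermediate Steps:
$D = -101$
$\left(-23 + D\right)^{2} = \left(-23 - 101\right)^{2} = \left(-124\right)^{2} = 15376$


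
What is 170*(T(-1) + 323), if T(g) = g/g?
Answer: 55080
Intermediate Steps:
T(g) = 1
170*(T(-1) + 323) = 170*(1 + 323) = 170*324 = 55080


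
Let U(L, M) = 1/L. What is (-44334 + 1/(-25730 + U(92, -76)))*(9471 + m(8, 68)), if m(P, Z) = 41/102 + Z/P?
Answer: -50738587109553050/120725109 ≈ -4.2028e+8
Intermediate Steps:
m(P, Z) = 41/102 + Z/P (m(P, Z) = 41*(1/102) + Z/P = 41/102 + Z/P)
(-44334 + 1/(-25730 + U(92, -76)))*(9471 + m(8, 68)) = (-44334 + 1/(-25730 + 1/92))*(9471 + (41/102 + 68/8)) = (-44334 + 1/(-25730 + 1/92))*(9471 + (41/102 + 68*(1/8))) = (-44334 + 1/(-2367159/92))*(9471 + (41/102 + 17/2)) = (-44334 - 92/2367159)*(9471 + 454/51) = -104945627198/2367159*483475/51 = -50738587109553050/120725109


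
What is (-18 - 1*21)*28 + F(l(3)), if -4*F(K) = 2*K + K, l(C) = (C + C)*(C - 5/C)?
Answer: -1098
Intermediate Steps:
l(C) = 2*C*(C - 5/C) (l(C) = (2*C)*(C - 5/C) = 2*C*(C - 5/C))
F(K) = -3*K/4 (F(K) = -(2*K + K)/4 = -3*K/4)
(-18 - 1*21)*28 + F(l(3)) = (-18 - 1*21)*28 - 3*(-10 + 2*3**2)/4 = (-18 - 21)*28 - 3*(-10 + 2*9)/4 = -39*28 - 3*(-10 + 18)/4 = -1092 - 3/4*8 = -1092 - 6 = -1098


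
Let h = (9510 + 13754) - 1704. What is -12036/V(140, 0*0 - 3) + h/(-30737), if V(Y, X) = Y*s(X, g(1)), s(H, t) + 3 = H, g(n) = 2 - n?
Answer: 4188573/307370 ≈ 13.627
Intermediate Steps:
h = 21560 (h = 23264 - 1704 = 21560)
s(H, t) = -3 + H
V(Y, X) = Y*(-3 + X)
-12036/V(140, 0*0 - 3) + h/(-30737) = -12036*1/(140*(-3 + (0*0 - 3))) + 21560/(-30737) = -12036*1/(140*(-3 + (0 - 3))) + 21560*(-1/30737) = -12036*1/(140*(-3 - 3)) - 3080/4391 = -12036/(140*(-6)) - 3080/4391 = -12036/(-840) - 3080/4391 = -12036*(-1/840) - 3080/4391 = 1003/70 - 3080/4391 = 4188573/307370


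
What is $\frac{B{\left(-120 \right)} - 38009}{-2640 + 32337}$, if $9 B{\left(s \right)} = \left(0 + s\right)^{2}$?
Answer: $- \frac{36409}{29697} \approx -1.226$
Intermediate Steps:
$B{\left(s \right)} = \frac{s^{2}}{9}$ ($B{\left(s \right)} = \frac{\left(0 + s\right)^{2}}{9} = \frac{s^{2}}{9}$)
$\frac{B{\left(-120 \right)} - 38009}{-2640 + 32337} = \frac{\frac{\left(-120\right)^{2}}{9} - 38009}{-2640 + 32337} = \frac{\frac{1}{9} \cdot 14400 - 38009}{29697} = \left(1600 - 38009\right) \frac{1}{29697} = \left(-36409\right) \frac{1}{29697} = - \frac{36409}{29697}$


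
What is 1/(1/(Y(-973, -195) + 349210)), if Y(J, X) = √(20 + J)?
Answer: 349210 + I*√953 ≈ 3.4921e+5 + 30.871*I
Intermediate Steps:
1/(1/(Y(-973, -195) + 349210)) = 1/(1/(√(20 - 973) + 349210)) = 1/(1/(√(-953) + 349210)) = 1/(1/(I*√953 + 349210)) = 1/(1/(349210 + I*√953)) = 349210 + I*√953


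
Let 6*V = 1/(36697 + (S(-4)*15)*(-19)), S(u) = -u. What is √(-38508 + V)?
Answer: I*√1823812969170/6882 ≈ 196.23*I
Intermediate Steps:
V = 1/213342 (V = 1/(6*(36697 + (-1*(-4)*15)*(-19))) = 1/(6*(36697 + (4*15)*(-19))) = 1/(6*(36697 + 60*(-19))) = 1/(6*(36697 - 1140)) = (⅙)/35557 = (⅙)*(1/35557) = 1/213342 ≈ 4.6873e-6)
√(-38508 + V) = √(-38508 + 1/213342) = √(-8215373735/213342) = I*√1823812969170/6882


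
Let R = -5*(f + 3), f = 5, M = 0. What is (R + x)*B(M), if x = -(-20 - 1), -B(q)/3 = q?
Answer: 0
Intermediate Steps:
B(q) = -3*q
R = -40 (R = -5*(5 + 3) = -5*8 = -40)
x = 21 (x = -1*(-21) = 21)
(R + x)*B(M) = (-40 + 21)*(-3*0) = -19*0 = 0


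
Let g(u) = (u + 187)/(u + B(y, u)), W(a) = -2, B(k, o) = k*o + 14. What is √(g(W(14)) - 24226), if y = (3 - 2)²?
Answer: I*√96830/2 ≈ 155.59*I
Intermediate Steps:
y = 1 (y = 1² = 1)
B(k, o) = 14 + k*o
g(u) = (187 + u)/(14 + 2*u) (g(u) = (u + 187)/(u + (14 + 1*u)) = (187 + u)/(u + (14 + u)) = (187 + u)/(14 + 2*u))
√(g(W(14)) - 24226) = √((187 - 2)/(2*(7 - 2)) - 24226) = √((½)*185/5 - 24226) = √((½)*(⅕)*185 - 24226) = √(37/2 - 24226) = √(-48415/2) = I*√96830/2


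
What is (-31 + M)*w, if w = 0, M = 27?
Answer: 0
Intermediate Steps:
(-31 + M)*w = (-31 + 27)*0 = -4*0 = 0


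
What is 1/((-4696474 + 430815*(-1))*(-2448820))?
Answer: 1/12555807848980 ≈ 7.9644e-14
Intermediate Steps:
1/((-4696474 + 430815*(-1))*(-2448820)) = -1/2448820/(-4696474 - 430815) = -1/2448820/(-5127289) = -1/5127289*(-1/2448820) = 1/12555807848980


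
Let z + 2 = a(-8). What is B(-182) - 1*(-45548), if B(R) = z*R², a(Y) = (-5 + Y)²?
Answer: 5577256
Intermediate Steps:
z = 167 (z = -2 + (-5 - 8)² = -2 + (-13)² = -2 + 169 = 167)
B(R) = 167*R²
B(-182) - 1*(-45548) = 167*(-182)² - 1*(-45548) = 167*33124 + 45548 = 5531708 + 45548 = 5577256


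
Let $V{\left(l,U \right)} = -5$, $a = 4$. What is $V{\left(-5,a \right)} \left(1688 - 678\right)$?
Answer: $-5050$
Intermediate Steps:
$V{\left(-5,a \right)} \left(1688 - 678\right) = - 5 \left(1688 - 678\right) = \left(-5\right) 1010 = -5050$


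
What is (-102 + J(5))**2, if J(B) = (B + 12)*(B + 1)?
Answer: 0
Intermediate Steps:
J(B) = (1 + B)*(12 + B) (J(B) = (12 + B)*(1 + B) = (1 + B)*(12 + B))
(-102 + J(5))**2 = (-102 + (12 + 5**2 + 13*5))**2 = (-102 + (12 + 25 + 65))**2 = (-102 + 102)**2 = 0**2 = 0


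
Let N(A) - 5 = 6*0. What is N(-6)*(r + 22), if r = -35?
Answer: -65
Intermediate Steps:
N(A) = 5 (N(A) = 5 + 6*0 = 5 + 0 = 5)
N(-6)*(r + 22) = 5*(-35 + 22) = 5*(-13) = -65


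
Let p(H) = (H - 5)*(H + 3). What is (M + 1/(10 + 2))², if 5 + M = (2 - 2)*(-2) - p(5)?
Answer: 3481/144 ≈ 24.174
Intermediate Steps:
p(H) = (-5 + H)*(3 + H)
M = -5 (M = -5 + ((2 - 2)*(-2) - (-15 + 5² - 2*5)) = -5 + (0*(-2) - (-15 + 25 - 10)) = -5 + (0 - 1*0) = -5 + (0 + 0) = -5 + 0 = -5)
(M + 1/(10 + 2))² = (-5 + 1/(10 + 2))² = (-5 + 1/12)² = (-59/12)² = 3481/144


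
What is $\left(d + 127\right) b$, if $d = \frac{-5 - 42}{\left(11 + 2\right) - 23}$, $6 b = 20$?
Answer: $439$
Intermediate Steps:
$b = \frac{10}{3}$ ($b = \frac{1}{6} \cdot 20 = \frac{10}{3} \approx 3.3333$)
$d = \frac{47}{10}$ ($d = - \frac{47}{13 - 23} = - \frac{47}{-10} = \left(-47\right) \left(- \frac{1}{10}\right) = \frac{47}{10} \approx 4.7$)
$\left(d + 127\right) b = \left(\frac{47}{10} + 127\right) \frac{10}{3} = \frac{1317}{10} \cdot \frac{10}{3} = 439$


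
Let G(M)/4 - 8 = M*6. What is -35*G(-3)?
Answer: 1400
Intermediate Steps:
G(M) = 32 + 24*M (G(M) = 32 + 4*(M*6) = 32 + 4*(6*M) = 32 + 24*M)
-35*G(-3) = -35*(32 + 24*(-3)) = -35*(32 - 72) = -35*(-40) = 1400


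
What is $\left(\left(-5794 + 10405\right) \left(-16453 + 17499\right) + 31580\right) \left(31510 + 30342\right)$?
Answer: $300272038472$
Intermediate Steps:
$\left(\left(-5794 + 10405\right) \left(-16453 + 17499\right) + 31580\right) \left(31510 + 30342\right) = \left(4611 \cdot 1046 + 31580\right) 61852 = \left(4823106 + 31580\right) 61852 = 4854686 \cdot 61852 = 300272038472$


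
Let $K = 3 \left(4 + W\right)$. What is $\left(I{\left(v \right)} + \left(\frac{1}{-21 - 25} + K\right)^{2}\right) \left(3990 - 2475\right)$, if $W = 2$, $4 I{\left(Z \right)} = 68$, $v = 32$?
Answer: $\frac{1090650015}{2116} \approx 5.1543 \cdot 10^{5}$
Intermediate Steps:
$I{\left(Z \right)} = 17$ ($I{\left(Z \right)} = \frac{1}{4} \cdot 68 = 17$)
$K = 18$ ($K = 3 \left(4 + 2\right) = 3 \cdot 6 = 18$)
$\left(I{\left(v \right)} + \left(\frac{1}{-21 - 25} + K\right)^{2}\right) \left(3990 - 2475\right) = \left(17 + \left(\frac{1}{-21 - 25} + 18\right)^{2}\right) \left(3990 - 2475\right) = \left(17 + \left(\frac{1}{-46} + 18\right)^{2}\right) 1515 = \left(17 + \left(- \frac{1}{46} + 18\right)^{2}\right) 1515 = \left(17 + \left(\frac{827}{46}\right)^{2}\right) 1515 = \left(17 + \frac{683929}{2116}\right) 1515 = \frac{719901}{2116} \cdot 1515 = \frac{1090650015}{2116}$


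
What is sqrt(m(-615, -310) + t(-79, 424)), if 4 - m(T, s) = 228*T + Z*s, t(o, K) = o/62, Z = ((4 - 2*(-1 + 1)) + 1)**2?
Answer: sqrt(568807158)/62 ≈ 384.67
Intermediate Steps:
Z = 25 (Z = ((4 - 2*0) + 1)**2 = ((4 + 0) + 1)**2 = (4 + 1)**2 = 5**2 = 25)
t(o, K) = o/62 (t(o, K) = o*(1/62) = o/62)
m(T, s) = 4 - 228*T - 25*s (m(T, s) = 4 - (228*T + 25*s) = 4 - (25*s + 228*T) = 4 + (-228*T - 25*s) = 4 - 228*T - 25*s)
sqrt(m(-615, -310) + t(-79, 424)) = sqrt((4 - 228*(-615) - 25*(-310)) + (1/62)*(-79)) = sqrt((4 + 140220 + 7750) - 79/62) = sqrt(147974 - 79/62) = sqrt(9174309/62) = sqrt(568807158)/62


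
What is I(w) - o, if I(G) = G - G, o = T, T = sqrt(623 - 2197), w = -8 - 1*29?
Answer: -I*sqrt(1574) ≈ -39.674*I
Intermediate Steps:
w = -37 (w = -8 - 29 = -37)
T = I*sqrt(1574) (T = sqrt(-1574) = I*sqrt(1574) ≈ 39.674*I)
o = I*sqrt(1574) ≈ 39.674*I
I(G) = 0
I(w) - o = 0 - I*sqrt(1574) = -I*sqrt(1574)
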